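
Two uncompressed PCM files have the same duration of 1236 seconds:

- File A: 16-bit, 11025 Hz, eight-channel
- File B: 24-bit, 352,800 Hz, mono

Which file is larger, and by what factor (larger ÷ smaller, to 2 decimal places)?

File A: 11,025 × 2 × 8 = 176,400 bytes/s.
File B: 352,800 × 3 × 1 = 1,058,400 bytes/s.
File B is larger; ratio = 1,308,182,400 / 218,030,400 = 6.00.

File B, by a factor of 6.00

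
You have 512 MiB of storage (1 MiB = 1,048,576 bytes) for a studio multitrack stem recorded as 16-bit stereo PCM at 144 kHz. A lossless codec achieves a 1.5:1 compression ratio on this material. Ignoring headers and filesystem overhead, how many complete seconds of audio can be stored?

Uncompressed byte rate = 144,000 × 2 × 2 = 576,000 bytes/s.
After 1.5:1 compression, effective rate ≈ 384000 bytes/s.
Capacity = 512 × 1,048,576 = 536,870,912 bytes.
536,870,912 / effective rate ≈ 1398.1 s → 1,398 seconds.

1,398 seconds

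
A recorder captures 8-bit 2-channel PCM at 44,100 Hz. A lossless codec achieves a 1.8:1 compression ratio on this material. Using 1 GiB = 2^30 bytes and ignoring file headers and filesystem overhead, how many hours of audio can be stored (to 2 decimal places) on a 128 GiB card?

Uncompressed byte rate = 44,100 × 1 × 2 = 88,200 bytes/s.
After 1.8:1 compression, effective rate ≈ 49000 bytes/s.
Capacity = 128 × 1,073,741,824 = 137,438,953,472 bytes.
137,438,953,472 / effective rate ≈ 2804876.6 s → 779.13 hours.

779.13 hours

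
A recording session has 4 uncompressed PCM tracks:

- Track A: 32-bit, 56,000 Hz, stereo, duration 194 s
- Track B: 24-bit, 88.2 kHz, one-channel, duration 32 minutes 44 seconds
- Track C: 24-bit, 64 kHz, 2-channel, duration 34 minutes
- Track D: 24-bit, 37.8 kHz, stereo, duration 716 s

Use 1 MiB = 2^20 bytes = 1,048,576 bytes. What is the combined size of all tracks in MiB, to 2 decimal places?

Track A: 56,000 × 194 × 4 × 2 = 86,912,000 bytes.
Track B: 32 minutes 44 seconds = 1,964 s; 88,200 × 1,964 × 3 × 1 = 519,674,400 bytes.
Track C: 34 minutes = 2,040 s; 64,000 × 2,040 × 3 × 2 = 783,360,000 bytes.
Track D: 37,800 × 716 × 3 × 2 = 162,388,800 bytes.
Total = 1,552,335,200 bytes = 1480.42 MiB.

1480.42 MiB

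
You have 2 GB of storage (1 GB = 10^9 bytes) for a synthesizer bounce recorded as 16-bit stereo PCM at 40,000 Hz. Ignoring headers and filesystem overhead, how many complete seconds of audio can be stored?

12,500 seconds

Uncompressed byte rate = 40,000 × 2 × 2 = 160,000 bytes/s.
Capacity = 2 × 1,000,000,000 = 2,000,000,000 bytes.
2,000,000,000 / 160,000 ≈ 12500 s → 12,500 seconds.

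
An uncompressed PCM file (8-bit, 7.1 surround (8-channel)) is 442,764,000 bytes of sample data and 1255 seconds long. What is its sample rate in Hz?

44,100 Hz

Bytes = sample_rate × seconds × bytes_per_sample × channels.
sample_rate = 442,764,000 / (1,255 × 1 × 8) = 442,764,000 / 10,040 = 44,100 Hz.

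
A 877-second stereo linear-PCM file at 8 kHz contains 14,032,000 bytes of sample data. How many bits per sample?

Bytes per sample = 14,032,000 / (8,000 × 877 × 2) = 14,032,000 / 14,032,000 = 1.
Bit depth = 1 × 8 = 8 bits.

8 bits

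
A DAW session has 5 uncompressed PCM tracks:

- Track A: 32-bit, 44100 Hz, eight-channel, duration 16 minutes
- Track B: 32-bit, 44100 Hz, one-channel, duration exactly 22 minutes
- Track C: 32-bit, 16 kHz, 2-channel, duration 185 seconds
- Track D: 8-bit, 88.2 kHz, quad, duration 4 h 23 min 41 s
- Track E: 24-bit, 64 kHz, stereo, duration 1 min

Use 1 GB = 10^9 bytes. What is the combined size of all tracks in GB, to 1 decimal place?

7.2 GB

Track A: 16 minutes = 960 s; 44,100 × 960 × 4 × 8 = 1,354,752,000 bytes.
Track B: exactly 22 minutes = 1,320 s; 44,100 × 1,320 × 4 × 1 = 232,848,000 bytes.
Track C: 16,000 × 185 × 4 × 2 = 23,680,000 bytes.
Track D: 4 h 23 min 41 s = 15,821 s; 88,200 × 15,821 × 1 × 4 = 5,581,648,800 bytes.
Track E: 1 min = 60 s; 64,000 × 60 × 3 × 2 = 23,040,000 bytes.
Total = 7,215,968,800 bytes = 7.2 GB.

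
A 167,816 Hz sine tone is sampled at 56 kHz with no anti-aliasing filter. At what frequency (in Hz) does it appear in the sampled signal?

184 Hz

Nyquist = 56,000/2 = 28,000 Hz; 167,816 Hz exceeds it.
Alias = |167,816 − 3×56,000| = |167,816 − 168,000| = 184 Hz.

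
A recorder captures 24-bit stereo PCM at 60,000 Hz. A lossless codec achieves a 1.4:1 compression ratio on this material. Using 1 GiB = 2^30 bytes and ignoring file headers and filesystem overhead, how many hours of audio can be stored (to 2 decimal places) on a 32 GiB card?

37.12 hours

Uncompressed byte rate = 60,000 × 3 × 2 = 360,000 bytes/s.
After 1.4:1 compression, effective rate ≈ 257142.86 bytes/s.
Capacity = 32 × 1,073,741,824 = 34,359,738,368 bytes.
34,359,738,368 / effective rate ≈ 133621.2 s → 37.12 hours.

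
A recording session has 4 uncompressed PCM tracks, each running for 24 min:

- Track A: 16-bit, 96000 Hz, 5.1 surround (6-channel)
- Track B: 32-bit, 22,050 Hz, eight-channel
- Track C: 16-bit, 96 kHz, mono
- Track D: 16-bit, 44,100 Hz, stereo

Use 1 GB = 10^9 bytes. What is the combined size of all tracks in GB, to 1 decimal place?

24 min = 1,440 s.
Track A: 96,000 × 1,440 × 2 × 6 = 1,658,880,000 bytes.
Track B: 22,050 × 1,440 × 4 × 8 = 1,016,064,000 bytes.
Track C: 96,000 × 1,440 × 2 × 1 = 276,480,000 bytes.
Track D: 44,100 × 1,440 × 2 × 2 = 254,016,000 bytes.
Total = 3,205,440,000 bytes = 3.2 GB.

3.2 GB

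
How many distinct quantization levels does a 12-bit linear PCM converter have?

2^12 = 4,096.

4,096 levels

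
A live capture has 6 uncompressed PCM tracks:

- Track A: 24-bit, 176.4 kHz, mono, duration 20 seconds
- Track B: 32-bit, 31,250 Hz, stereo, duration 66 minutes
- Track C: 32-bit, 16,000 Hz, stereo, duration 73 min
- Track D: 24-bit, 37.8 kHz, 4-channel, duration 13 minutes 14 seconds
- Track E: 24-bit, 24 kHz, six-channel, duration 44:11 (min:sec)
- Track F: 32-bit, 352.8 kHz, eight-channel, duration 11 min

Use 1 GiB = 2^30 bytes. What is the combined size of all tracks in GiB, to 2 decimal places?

9.80 GiB

Track A: 176,400 × 20 × 3 × 1 = 10,584,000 bytes.
Track B: 66 minutes = 3,960 s; 31,250 × 3,960 × 4 × 2 = 990,000,000 bytes.
Track C: 73 min = 4,380 s; 16,000 × 4,380 × 4 × 2 = 560,640,000 bytes.
Track D: 13 minutes 14 seconds = 794 s; 37,800 × 794 × 3 × 4 = 360,158,400 bytes.
Track E: 44:11 (min:sec) = 2,651 s; 24,000 × 2,651 × 3 × 6 = 1,145,232,000 bytes.
Track F: 11 min = 660 s; 352,800 × 660 × 4 × 8 = 7,451,136,000 bytes.
Total = 10,517,750,400 bytes = 9.80 GiB.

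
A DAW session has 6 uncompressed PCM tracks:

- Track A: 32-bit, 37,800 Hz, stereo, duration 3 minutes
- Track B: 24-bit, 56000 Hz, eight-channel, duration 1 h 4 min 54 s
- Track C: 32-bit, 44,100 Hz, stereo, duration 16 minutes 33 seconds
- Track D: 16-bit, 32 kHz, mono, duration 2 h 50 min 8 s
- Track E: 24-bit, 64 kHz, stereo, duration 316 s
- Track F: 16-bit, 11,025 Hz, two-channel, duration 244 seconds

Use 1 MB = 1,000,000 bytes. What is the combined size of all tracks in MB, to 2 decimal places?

6423.71 MB

Track A: 3 minutes = 180 s; 37,800 × 180 × 4 × 2 = 54,432,000 bytes.
Track B: 1 h 4 min 54 s = 3,894 s; 56,000 × 3,894 × 3 × 8 = 5,233,536,000 bytes.
Track C: 16 minutes 33 seconds = 993 s; 44,100 × 993 × 4 × 2 = 350,330,400 bytes.
Track D: 2 h 50 min 8 s = 10,208 s; 32,000 × 10,208 × 2 × 1 = 653,312,000 bytes.
Track E: 64,000 × 316 × 3 × 2 = 121,344,000 bytes.
Track F: 11,025 × 244 × 2 × 2 = 10,760,400 bytes.
Total = 6,423,714,800 bytes = 6423.71 MB.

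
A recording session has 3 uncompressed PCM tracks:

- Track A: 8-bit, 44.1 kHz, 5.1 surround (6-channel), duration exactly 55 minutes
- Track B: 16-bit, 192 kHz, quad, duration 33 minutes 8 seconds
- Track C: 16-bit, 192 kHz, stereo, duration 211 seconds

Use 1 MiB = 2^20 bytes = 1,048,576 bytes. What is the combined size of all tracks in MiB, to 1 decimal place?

3899.4 MiB

Track A: exactly 55 minutes = 3,300 s; 44,100 × 3,300 × 1 × 6 = 873,180,000 bytes.
Track B: 33 minutes 8 seconds = 1,988 s; 192,000 × 1,988 × 2 × 4 = 3,053,568,000 bytes.
Track C: 192,000 × 211 × 2 × 2 = 162,048,000 bytes.
Total = 4,088,796,000 bytes = 3899.4 MiB.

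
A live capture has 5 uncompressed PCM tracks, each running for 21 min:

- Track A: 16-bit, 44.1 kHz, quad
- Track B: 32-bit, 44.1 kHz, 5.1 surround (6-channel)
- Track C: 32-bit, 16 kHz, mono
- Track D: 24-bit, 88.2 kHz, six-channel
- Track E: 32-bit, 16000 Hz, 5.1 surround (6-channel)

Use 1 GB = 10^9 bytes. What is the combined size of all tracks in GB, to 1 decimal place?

4.3 GB

21 min = 1,260 s.
Track A: 44,100 × 1,260 × 2 × 4 = 444,528,000 bytes.
Track B: 44,100 × 1,260 × 4 × 6 = 1,333,584,000 bytes.
Track C: 16,000 × 1,260 × 4 × 1 = 80,640,000 bytes.
Track D: 88,200 × 1,260 × 3 × 6 = 2,000,376,000 bytes.
Track E: 16,000 × 1,260 × 4 × 6 = 483,840,000 bytes.
Total = 4,342,968,000 bytes = 4.3 GB.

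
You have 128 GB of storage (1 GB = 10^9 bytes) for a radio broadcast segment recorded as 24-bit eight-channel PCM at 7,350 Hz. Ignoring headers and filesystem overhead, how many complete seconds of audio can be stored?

Uncompressed byte rate = 7,350 × 3 × 8 = 176,400 bytes/s.
Capacity = 128 × 1,000,000,000 = 128,000,000,000 bytes.
128,000,000,000 / 176,400 ≈ 725623.58 s → 725,623 seconds.

725,623 seconds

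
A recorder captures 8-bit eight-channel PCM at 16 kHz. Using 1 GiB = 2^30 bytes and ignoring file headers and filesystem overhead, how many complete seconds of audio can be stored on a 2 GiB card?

16,777 seconds

Uncompressed byte rate = 16,000 × 1 × 8 = 128,000 bytes/s.
Capacity = 2 × 1,073,741,824 = 2,147,483,648 bytes.
2,147,483,648 / 128,000 ≈ 16777.22 s → 16,777 seconds.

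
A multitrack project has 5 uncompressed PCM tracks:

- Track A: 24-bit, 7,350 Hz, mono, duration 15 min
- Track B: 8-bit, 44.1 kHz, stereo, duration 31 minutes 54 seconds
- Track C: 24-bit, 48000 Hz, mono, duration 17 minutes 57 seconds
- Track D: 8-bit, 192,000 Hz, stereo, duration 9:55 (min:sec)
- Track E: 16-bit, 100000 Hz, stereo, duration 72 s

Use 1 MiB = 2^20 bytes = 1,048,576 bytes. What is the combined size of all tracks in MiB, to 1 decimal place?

573.2 MiB

Track A: 15 min = 900 s; 7,350 × 900 × 3 × 1 = 19,845,000 bytes.
Track B: 31 minutes 54 seconds = 1,914 s; 44,100 × 1,914 × 1 × 2 = 168,814,800 bytes.
Track C: 17 minutes 57 seconds = 1,077 s; 48,000 × 1,077 × 3 × 1 = 155,088,000 bytes.
Track D: 9:55 (min:sec) = 595 s; 192,000 × 595 × 1 × 2 = 228,480,000 bytes.
Track E: 100,000 × 72 × 2 × 2 = 28,800,000 bytes.
Total = 601,027,800 bytes = 573.2 MiB.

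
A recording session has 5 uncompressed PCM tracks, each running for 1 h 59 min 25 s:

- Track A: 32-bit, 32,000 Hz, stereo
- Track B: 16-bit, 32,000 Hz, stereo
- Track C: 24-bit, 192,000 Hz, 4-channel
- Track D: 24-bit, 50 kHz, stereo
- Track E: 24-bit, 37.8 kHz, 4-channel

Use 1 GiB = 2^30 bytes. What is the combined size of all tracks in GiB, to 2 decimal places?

22.97 GiB

1 h 59 min 25 s = 7,165 s.
Track A: 32,000 × 7,165 × 4 × 2 = 1,834,240,000 bytes.
Track B: 32,000 × 7,165 × 2 × 2 = 917,120,000 bytes.
Track C: 192,000 × 7,165 × 3 × 4 = 16,508,160,000 bytes.
Track D: 50,000 × 7,165 × 3 × 2 = 2,149,500,000 bytes.
Track E: 37,800 × 7,165 × 3 × 4 = 3,250,044,000 bytes.
Total = 24,659,064,000 bytes = 22.97 GiB.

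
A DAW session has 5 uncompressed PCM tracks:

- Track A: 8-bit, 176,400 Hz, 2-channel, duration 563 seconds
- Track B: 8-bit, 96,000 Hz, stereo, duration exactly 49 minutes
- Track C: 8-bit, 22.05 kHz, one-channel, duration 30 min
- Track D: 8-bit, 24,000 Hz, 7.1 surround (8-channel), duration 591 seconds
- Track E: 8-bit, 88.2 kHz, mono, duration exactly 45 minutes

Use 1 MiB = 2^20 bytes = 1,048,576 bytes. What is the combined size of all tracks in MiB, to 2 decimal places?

1100.93 MiB

Track A: 176,400 × 563 × 1 × 2 = 198,626,400 bytes.
Track B: exactly 49 minutes = 2,940 s; 96,000 × 2,940 × 1 × 2 = 564,480,000 bytes.
Track C: 30 min = 1,800 s; 22,050 × 1,800 × 1 × 1 = 39,690,000 bytes.
Track D: 24,000 × 591 × 1 × 8 = 113,472,000 bytes.
Track E: exactly 45 minutes = 2,700 s; 88,200 × 2,700 × 1 × 1 = 238,140,000 bytes.
Total = 1,154,408,400 bytes = 1100.93 MiB.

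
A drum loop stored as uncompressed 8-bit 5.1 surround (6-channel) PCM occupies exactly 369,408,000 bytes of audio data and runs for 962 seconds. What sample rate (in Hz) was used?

Bytes = sample_rate × seconds × bytes_per_sample × channels.
sample_rate = 369,408,000 / (962 × 1 × 6) = 369,408,000 / 5,772 = 64,000 Hz.

64,000 Hz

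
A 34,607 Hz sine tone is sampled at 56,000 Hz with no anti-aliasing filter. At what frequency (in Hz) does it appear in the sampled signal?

21,393 Hz

Nyquist = 56,000/2 = 28,000 Hz; 34,607 Hz exceeds it.
Alias = |34,607 − 1×56,000| = |34,607 − 56,000| = 21,393 Hz.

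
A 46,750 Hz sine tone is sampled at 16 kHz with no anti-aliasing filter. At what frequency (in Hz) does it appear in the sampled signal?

1,250 Hz

Nyquist = 16,000/2 = 8,000 Hz; 46,750 Hz exceeds it.
Alias = |46,750 − 3×16,000| = |46,750 − 48,000| = 1,250 Hz.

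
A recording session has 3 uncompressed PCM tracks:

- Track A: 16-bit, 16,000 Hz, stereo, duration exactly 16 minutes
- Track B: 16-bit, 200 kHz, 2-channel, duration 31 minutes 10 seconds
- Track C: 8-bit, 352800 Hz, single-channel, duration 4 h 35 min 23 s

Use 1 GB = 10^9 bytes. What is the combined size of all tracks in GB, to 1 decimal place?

Track A: exactly 16 minutes = 960 s; 16,000 × 960 × 2 × 2 = 61,440,000 bytes.
Track B: 31 minutes 10 seconds = 1,870 s; 200,000 × 1,870 × 2 × 2 = 1,496,000,000 bytes.
Track C: 4 h 35 min 23 s = 16,523 s; 352,800 × 16,523 × 1 × 1 = 5,829,314,400 bytes.
Total = 7,386,754,400 bytes = 7.4 GB.

7.4 GB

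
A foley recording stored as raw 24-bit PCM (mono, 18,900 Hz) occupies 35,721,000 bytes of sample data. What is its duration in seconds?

630 seconds

Byte rate = 18,900 × 3 × 1 = 56,700 bytes/s.
Duration = 35,721,000 / 56,700 = 630 s.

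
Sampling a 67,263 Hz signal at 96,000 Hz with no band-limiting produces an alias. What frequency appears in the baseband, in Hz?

Nyquist = 96,000/2 = 48,000 Hz; 67,263 Hz exceeds it.
Alias = |67,263 − 1×96,000| = |67,263 − 96,000| = 28,737 Hz.

28,737 Hz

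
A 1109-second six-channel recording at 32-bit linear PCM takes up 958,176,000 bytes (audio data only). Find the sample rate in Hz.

36,000 Hz

Bytes = sample_rate × seconds × bytes_per_sample × channels.
sample_rate = 958,176,000 / (1,109 × 4 × 6) = 958,176,000 / 26,616 = 36,000 Hz.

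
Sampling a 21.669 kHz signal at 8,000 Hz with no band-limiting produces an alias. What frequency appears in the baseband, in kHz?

2.331 kHz

Nyquist = 8,000/2 = 4,000 Hz; 21,669 Hz exceeds it.
Alias = |21,669 − 3×8,000| = |21,669 − 24,000| = 2,331 Hz = 2.331 kHz.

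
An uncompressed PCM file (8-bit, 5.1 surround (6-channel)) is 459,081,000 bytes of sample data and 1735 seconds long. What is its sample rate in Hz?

Bytes = sample_rate × seconds × bytes_per_sample × channels.
sample_rate = 459,081,000 / (1,735 × 1 × 6) = 459,081,000 / 10,410 = 44,100 Hz.

44,100 Hz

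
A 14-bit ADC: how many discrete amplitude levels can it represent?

16,384 levels

2^14 = 16,384.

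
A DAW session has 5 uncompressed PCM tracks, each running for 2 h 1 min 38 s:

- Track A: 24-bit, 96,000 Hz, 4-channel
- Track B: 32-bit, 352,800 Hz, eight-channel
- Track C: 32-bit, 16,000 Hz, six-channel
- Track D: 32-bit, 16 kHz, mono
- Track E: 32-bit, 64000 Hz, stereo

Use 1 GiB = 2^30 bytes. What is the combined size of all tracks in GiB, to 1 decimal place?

91.1 GiB

2 h 1 min 38 s = 7,298 s.
Track A: 96,000 × 7,298 × 3 × 4 = 8,407,296,000 bytes.
Track B: 352,800 × 7,298 × 4 × 8 = 82,391,500,800 bytes.
Track C: 16,000 × 7,298 × 4 × 6 = 2,802,432,000 bytes.
Track D: 16,000 × 7,298 × 4 × 1 = 467,072,000 bytes.
Track E: 64,000 × 7,298 × 4 × 2 = 3,736,576,000 bytes.
Total = 97,804,876,800 bytes = 91.1 GiB.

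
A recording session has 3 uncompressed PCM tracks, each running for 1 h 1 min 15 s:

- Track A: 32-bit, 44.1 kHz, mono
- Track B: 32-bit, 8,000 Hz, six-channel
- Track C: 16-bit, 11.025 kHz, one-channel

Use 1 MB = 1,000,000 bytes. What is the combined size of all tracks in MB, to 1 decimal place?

1434.9 MB

1 h 1 min 15 s = 3,675 s.
Track A: 44,100 × 3,675 × 4 × 1 = 648,270,000 bytes.
Track B: 8,000 × 3,675 × 4 × 6 = 705,600,000 bytes.
Track C: 11,025 × 3,675 × 2 × 1 = 81,033,750 bytes.
Total = 1,434,903,750 bytes = 1434.9 MB.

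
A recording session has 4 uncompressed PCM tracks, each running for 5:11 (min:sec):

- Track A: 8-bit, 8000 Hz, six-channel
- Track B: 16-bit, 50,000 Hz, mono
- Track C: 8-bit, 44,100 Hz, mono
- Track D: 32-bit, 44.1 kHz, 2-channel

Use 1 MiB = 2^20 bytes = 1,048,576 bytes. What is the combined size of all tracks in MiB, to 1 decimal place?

5:11 (min:sec) = 311 s.
Track A: 8,000 × 311 × 1 × 6 = 14,928,000 bytes.
Track B: 50,000 × 311 × 2 × 1 = 31,100,000 bytes.
Track C: 44,100 × 311 × 1 × 1 = 13,715,100 bytes.
Track D: 44,100 × 311 × 4 × 2 = 109,720,800 bytes.
Total = 169,463,900 bytes = 161.6 MiB.

161.6 MiB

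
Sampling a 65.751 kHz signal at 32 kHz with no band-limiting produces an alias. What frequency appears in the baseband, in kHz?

Nyquist = 32,000/2 = 16,000 Hz; 65,751 Hz exceeds it.
Alias = |65,751 − 2×32,000| = |65,751 − 64,000| = 1,751 Hz = 1.751 kHz.

1.751 kHz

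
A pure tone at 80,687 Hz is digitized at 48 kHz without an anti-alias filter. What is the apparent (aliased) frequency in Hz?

Nyquist = 48,000/2 = 24,000 Hz; 80,687 Hz exceeds it.
Alias = |80,687 − 2×48,000| = |80,687 − 96,000| = 15,313 Hz.

15,313 Hz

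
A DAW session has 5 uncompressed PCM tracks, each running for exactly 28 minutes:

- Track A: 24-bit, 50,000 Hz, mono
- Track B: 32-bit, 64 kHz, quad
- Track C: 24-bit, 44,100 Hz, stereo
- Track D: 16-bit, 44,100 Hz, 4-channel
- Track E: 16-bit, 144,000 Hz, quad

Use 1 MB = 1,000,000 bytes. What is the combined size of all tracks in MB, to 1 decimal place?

4944.9 MB

exactly 28 minutes = 1,680 s.
Track A: 50,000 × 1,680 × 3 × 1 = 252,000,000 bytes.
Track B: 64,000 × 1,680 × 4 × 4 = 1,720,320,000 bytes.
Track C: 44,100 × 1,680 × 3 × 2 = 444,528,000 bytes.
Track D: 44,100 × 1,680 × 2 × 4 = 592,704,000 bytes.
Track E: 144,000 × 1,680 × 2 × 4 = 1,935,360,000 bytes.
Total = 4,944,912,000 bytes = 4944.9 MB.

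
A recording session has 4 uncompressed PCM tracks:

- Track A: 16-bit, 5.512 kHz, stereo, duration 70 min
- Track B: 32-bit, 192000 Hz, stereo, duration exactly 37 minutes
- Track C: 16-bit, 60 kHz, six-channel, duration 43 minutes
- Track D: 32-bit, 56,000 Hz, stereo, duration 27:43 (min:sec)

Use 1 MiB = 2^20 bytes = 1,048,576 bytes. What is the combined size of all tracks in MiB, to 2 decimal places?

Track A: 70 min = 4,200 s; 5,512 × 4,200 × 2 × 2 = 92,601,600 bytes.
Track B: exactly 37 minutes = 2,220 s; 192,000 × 2,220 × 4 × 2 = 3,409,920,000 bytes.
Track C: 43 minutes = 2,580 s; 60,000 × 2,580 × 2 × 6 = 1,857,600,000 bytes.
Track D: 27:43 (min:sec) = 1,663 s; 56,000 × 1,663 × 4 × 2 = 745,024,000 bytes.
Total = 6,105,145,600 bytes = 5822.32 MiB.

5822.32 MiB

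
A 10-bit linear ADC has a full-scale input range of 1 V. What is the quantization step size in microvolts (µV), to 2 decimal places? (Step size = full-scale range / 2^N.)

976.56 µV

1 V / 2^10 = 1 / 1,024 V = 976.56 µV.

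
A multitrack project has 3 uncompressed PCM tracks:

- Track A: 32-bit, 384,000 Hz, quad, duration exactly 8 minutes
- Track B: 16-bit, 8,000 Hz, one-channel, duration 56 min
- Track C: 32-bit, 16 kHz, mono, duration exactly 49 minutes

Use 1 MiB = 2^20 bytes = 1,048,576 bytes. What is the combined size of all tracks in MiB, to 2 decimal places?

3043.21 MiB

Track A: exactly 8 minutes = 480 s; 384,000 × 480 × 4 × 4 = 2,949,120,000 bytes.
Track B: 56 min = 3,360 s; 8,000 × 3,360 × 2 × 1 = 53,760,000 bytes.
Track C: exactly 49 minutes = 2,940 s; 16,000 × 2,940 × 4 × 1 = 188,160,000 bytes.
Total = 3,191,040,000 bytes = 3043.21 MiB.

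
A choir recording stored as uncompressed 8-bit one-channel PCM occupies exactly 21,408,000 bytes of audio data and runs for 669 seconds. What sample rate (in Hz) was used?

32,000 Hz

Bytes = sample_rate × seconds × bytes_per_sample × channels.
sample_rate = 21,408,000 / (669 × 1 × 1) = 21,408,000 / 669 = 32,000 Hz.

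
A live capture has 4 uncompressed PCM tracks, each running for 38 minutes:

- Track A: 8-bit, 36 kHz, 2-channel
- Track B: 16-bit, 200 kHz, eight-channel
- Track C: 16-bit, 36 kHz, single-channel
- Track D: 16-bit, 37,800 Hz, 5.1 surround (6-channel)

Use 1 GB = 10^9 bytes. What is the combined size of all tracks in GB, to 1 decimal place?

8.7 GB

38 minutes = 2,280 s.
Track A: 36,000 × 2,280 × 1 × 2 = 164,160,000 bytes.
Track B: 200,000 × 2,280 × 2 × 8 = 7,296,000,000 bytes.
Track C: 36,000 × 2,280 × 2 × 1 = 164,160,000 bytes.
Track D: 37,800 × 2,280 × 2 × 6 = 1,034,208,000 bytes.
Total = 8,658,528,000 bytes = 8.7 GB.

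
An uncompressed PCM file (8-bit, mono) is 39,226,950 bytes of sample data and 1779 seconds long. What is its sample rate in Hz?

22,050 Hz

Bytes = sample_rate × seconds × bytes_per_sample × channels.
sample_rate = 39,226,950 / (1,779 × 1 × 1) = 39,226,950 / 1,779 = 22,050 Hz.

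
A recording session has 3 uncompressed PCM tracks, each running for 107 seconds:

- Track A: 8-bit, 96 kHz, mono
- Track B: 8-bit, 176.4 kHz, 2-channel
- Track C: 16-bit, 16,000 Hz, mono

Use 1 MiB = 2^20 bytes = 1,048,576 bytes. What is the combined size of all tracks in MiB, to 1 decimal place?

49.1 MiB

Track A: 96,000 × 107 × 1 × 1 = 10,272,000 bytes.
Track B: 176,400 × 107 × 1 × 2 = 37,749,600 bytes.
Track C: 16,000 × 107 × 2 × 1 = 3,424,000 bytes.
Total = 51,445,600 bytes = 49.1 MiB.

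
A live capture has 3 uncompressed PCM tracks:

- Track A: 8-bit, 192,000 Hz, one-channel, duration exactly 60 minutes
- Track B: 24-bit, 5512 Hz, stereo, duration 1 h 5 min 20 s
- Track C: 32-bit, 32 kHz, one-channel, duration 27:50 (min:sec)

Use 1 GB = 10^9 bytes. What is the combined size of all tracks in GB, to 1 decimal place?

Track A: exactly 60 minutes = 3,600 s; 192,000 × 3,600 × 1 × 1 = 691,200,000 bytes.
Track B: 1 h 5 min 20 s = 3,920 s; 5,512 × 3,920 × 3 × 2 = 129,642,240 bytes.
Track C: 27:50 (min:sec) = 1,670 s; 32,000 × 1,670 × 4 × 1 = 213,760,000 bytes.
Total = 1,034,602,240 bytes = 1.0 GB.

1.0 GB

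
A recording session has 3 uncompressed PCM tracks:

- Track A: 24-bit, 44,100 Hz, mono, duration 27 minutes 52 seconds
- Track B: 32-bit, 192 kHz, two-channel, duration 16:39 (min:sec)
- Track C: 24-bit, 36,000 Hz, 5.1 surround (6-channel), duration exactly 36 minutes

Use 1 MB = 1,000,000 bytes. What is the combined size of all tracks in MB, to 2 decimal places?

3155.35 MB

Track A: 27 minutes 52 seconds = 1,672 s; 44,100 × 1,672 × 3 × 1 = 221,205,600 bytes.
Track B: 16:39 (min:sec) = 999 s; 192,000 × 999 × 4 × 2 = 1,534,464,000 bytes.
Track C: exactly 36 minutes = 2,160 s; 36,000 × 2,160 × 3 × 6 = 1,399,680,000 bytes.
Total = 3,155,349,600 bytes = 3155.35 MB.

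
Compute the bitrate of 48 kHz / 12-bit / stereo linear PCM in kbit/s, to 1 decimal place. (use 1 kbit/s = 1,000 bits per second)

1152.0 kbit/s

Bit rate = 48,000 × 12 × 2 = 1,152,000 bits/s.
= 1152.0 kbit/s.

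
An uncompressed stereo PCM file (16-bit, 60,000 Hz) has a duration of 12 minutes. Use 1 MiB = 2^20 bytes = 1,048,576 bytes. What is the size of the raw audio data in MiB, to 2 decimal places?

164.79 MiB

Duration = 12 minutes = 720 s.
Bytes = 60,000 samples/s × 720 s × 2 bytes/sample × 2 ch = 172,800,000 bytes.
172,800,000 / 1,048,576 = 164.79 MiB.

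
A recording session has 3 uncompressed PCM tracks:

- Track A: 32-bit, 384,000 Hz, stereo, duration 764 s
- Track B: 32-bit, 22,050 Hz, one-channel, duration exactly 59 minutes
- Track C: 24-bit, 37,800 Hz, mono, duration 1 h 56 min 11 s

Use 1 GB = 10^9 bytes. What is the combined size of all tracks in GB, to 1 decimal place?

3.4 GB

Track A: 384,000 × 764 × 4 × 2 = 2,347,008,000 bytes.
Track B: exactly 59 minutes = 3,540 s; 22,050 × 3,540 × 4 × 1 = 312,228,000 bytes.
Track C: 1 h 56 min 11 s = 6,971 s; 37,800 × 6,971 × 3 × 1 = 790,511,400 bytes.
Total = 3,449,747,400 bytes = 3.4 GB.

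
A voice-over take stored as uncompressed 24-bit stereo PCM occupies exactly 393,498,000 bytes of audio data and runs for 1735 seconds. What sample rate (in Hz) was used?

37,800 Hz

Bytes = sample_rate × seconds × bytes_per_sample × channels.
sample_rate = 393,498,000 / (1,735 × 3 × 2) = 393,498,000 / 10,410 = 37,800 Hz.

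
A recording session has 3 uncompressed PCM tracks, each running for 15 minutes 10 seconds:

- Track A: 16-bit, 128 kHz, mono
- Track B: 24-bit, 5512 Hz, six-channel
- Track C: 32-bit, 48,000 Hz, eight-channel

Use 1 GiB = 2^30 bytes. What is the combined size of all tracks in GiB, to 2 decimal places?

15 minutes 10 seconds = 910 s.
Track A: 128,000 × 910 × 2 × 1 = 232,960,000 bytes.
Track B: 5,512 × 910 × 3 × 6 = 90,286,560 bytes.
Track C: 48,000 × 910 × 4 × 8 = 1,397,760,000 bytes.
Total = 1,721,006,560 bytes = 1.60 GiB.

1.60 GiB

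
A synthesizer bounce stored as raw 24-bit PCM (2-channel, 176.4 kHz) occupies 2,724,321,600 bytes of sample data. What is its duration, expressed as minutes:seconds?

42:54

Byte rate = 176,400 × 3 × 2 = 1,058,400 bytes/s.
Duration = 2,724,321,600 / 1,058,400 = 2,574 s.
2,574 s = 42:54.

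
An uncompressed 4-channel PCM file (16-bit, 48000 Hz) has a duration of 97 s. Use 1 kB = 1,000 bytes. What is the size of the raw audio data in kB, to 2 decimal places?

37248.00 kB

Bytes = 48,000 samples/s × 97 s × 2 bytes/sample × 4 ch = 37,248,000 bytes.
37,248,000 / 1,000 = 37248.00 kB.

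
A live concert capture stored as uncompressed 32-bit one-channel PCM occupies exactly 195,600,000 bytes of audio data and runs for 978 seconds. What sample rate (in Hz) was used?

50,000 Hz

Bytes = sample_rate × seconds × bytes_per_sample × channels.
sample_rate = 195,600,000 / (978 × 4 × 1) = 195,600,000 / 3,912 = 50,000 Hz.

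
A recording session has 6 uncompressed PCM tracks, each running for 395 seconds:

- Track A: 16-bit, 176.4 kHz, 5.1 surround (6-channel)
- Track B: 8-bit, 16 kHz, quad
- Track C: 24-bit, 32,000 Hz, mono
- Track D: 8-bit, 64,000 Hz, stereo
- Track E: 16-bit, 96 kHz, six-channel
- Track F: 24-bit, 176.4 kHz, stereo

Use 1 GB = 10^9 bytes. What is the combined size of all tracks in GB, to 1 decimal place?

Track A: 176,400 × 395 × 2 × 6 = 836,136,000 bytes.
Track B: 16,000 × 395 × 1 × 4 = 25,280,000 bytes.
Track C: 32,000 × 395 × 3 × 1 = 37,920,000 bytes.
Track D: 64,000 × 395 × 1 × 2 = 50,560,000 bytes.
Track E: 96,000 × 395 × 2 × 6 = 455,040,000 bytes.
Track F: 176,400 × 395 × 3 × 2 = 418,068,000 bytes.
Total = 1,823,004,000 bytes = 1.8 GB.

1.8 GB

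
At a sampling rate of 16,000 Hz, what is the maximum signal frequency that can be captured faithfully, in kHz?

8 kHz

Nyquist frequency = sample rate / 2 = 16,000 / 2 = 8 kHz.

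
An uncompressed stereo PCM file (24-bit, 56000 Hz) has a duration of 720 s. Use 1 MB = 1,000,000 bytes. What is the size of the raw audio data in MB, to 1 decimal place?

Bytes = 56,000 samples/s × 720 s × 3 bytes/sample × 2 ch = 241,920,000 bytes.
241,920,000 / 1,000,000 = 241.9 MB.

241.9 MB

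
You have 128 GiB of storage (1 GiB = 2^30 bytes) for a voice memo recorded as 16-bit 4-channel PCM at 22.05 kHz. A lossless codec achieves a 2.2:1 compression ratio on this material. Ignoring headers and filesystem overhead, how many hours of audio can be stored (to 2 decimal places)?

Uncompressed byte rate = 22,050 × 2 × 4 = 176,400 bytes/s.
After 2.2:1 compression, effective rate ≈ 80181.82 bytes/s.
Capacity = 128 × 1,073,741,824 = 137,438,953,472 bytes.
137,438,953,472 / effective rate ≈ 1714091.26 s → 476.14 hours.

476.14 hours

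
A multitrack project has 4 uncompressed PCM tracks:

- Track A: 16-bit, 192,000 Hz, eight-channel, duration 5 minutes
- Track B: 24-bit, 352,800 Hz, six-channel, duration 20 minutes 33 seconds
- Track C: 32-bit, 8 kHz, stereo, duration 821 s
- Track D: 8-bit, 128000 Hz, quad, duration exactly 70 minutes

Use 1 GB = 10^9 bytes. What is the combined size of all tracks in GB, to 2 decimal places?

10.95 GB

Track A: 5 minutes = 300 s; 192,000 × 300 × 2 × 8 = 921,600,000 bytes.
Track B: 20 minutes 33 seconds = 1,233 s; 352,800 × 1,233 × 3 × 6 = 7,830,043,200 bytes.
Track C: 8,000 × 821 × 4 × 2 = 52,544,000 bytes.
Track D: exactly 70 minutes = 4,200 s; 128,000 × 4,200 × 1 × 4 = 2,150,400,000 bytes.
Total = 10,954,587,200 bytes = 10.95 GB.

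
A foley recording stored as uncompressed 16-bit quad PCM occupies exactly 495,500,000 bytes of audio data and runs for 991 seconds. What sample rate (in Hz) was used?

62,500 Hz

Bytes = sample_rate × seconds × bytes_per_sample × channels.
sample_rate = 495,500,000 / (991 × 2 × 4) = 495,500,000 / 7,928 = 62,500 Hz.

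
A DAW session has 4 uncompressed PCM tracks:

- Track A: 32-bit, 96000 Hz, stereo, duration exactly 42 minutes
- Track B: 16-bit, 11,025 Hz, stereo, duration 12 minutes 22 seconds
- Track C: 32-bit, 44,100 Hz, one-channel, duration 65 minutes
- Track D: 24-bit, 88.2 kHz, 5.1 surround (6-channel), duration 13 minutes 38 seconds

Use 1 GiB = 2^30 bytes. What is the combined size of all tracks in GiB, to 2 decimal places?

3.68 GiB

Track A: exactly 42 minutes = 2,520 s; 96,000 × 2,520 × 4 × 2 = 1,935,360,000 bytes.
Track B: 12 minutes 22 seconds = 742 s; 11,025 × 742 × 2 × 2 = 32,722,200 bytes.
Track C: 65 minutes = 3,900 s; 44,100 × 3,900 × 4 × 1 = 687,960,000 bytes.
Track D: 13 minutes 38 seconds = 818 s; 88,200 × 818 × 3 × 6 = 1,298,656,800 bytes.
Total = 3,954,699,000 bytes = 3.68 GiB.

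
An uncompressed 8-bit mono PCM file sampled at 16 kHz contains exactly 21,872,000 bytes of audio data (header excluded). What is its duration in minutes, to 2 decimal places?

Byte rate = 16,000 × 1 × 1 = 16,000 bytes/s.
Duration = 21,872,000 / 16,000 = 1,367 s.
1,367 s / 60 = 22.78 minutes.

22.78 minutes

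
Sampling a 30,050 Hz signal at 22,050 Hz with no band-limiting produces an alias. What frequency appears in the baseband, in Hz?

8,000 Hz

Nyquist = 22,050/2 = 11,025 Hz; 30,050 Hz exceeds it.
Alias = |30,050 − 1×22,050| = |30,050 − 22,050| = 8,000 Hz.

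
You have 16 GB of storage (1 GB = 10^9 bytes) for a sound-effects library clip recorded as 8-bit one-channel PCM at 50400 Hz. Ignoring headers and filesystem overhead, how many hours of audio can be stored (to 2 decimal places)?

88.18 hours

Uncompressed byte rate = 50,400 × 1 × 1 = 50,400 bytes/s.
Capacity = 16 × 1,000,000,000 = 16,000,000,000 bytes.
16,000,000,000 / 50,400 ≈ 317460.32 s → 88.18 hours.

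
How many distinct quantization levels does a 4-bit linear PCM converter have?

2^4 = 16.

16 levels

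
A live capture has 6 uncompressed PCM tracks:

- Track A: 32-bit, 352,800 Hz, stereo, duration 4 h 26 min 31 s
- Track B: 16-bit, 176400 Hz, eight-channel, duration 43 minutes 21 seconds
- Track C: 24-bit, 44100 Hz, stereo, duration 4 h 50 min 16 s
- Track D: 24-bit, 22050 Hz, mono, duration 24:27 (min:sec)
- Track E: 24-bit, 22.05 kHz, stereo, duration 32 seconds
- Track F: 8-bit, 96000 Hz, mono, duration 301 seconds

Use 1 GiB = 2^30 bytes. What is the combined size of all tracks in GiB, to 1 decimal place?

Track A: 4 h 26 min 31 s = 15,991 s; 352,800 × 15,991 × 4 × 2 = 45,132,998,400 bytes.
Track B: 43 minutes 21 seconds = 2,601 s; 176,400 × 2,601 × 2 × 8 = 7,341,062,400 bytes.
Track C: 4 h 50 min 16 s = 17,416 s; 44,100 × 17,416 × 3 × 2 = 4,608,273,600 bytes.
Track D: 24:27 (min:sec) = 1,467 s; 22,050 × 1,467 × 3 × 1 = 97,042,050 bytes.
Track E: 22,050 × 32 × 3 × 2 = 4,233,600 bytes.
Track F: 96,000 × 301 × 1 × 1 = 28,896,000 bytes.
Total = 57,212,506,050 bytes = 53.3 GiB.

53.3 GiB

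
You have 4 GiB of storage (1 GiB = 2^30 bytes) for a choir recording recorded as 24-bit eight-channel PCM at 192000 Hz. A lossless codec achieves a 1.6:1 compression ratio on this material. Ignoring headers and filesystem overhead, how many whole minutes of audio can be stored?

Uncompressed byte rate = 192,000 × 3 × 8 = 4,608,000 bytes/s.
After 1.6:1 compression, effective rate ≈ 2880000 bytes/s.
Capacity = 4 × 1,073,741,824 = 4,294,967,296 bytes.
4,294,967,296 / effective rate ≈ 1491.31 s → 24 minutes.

24 minutes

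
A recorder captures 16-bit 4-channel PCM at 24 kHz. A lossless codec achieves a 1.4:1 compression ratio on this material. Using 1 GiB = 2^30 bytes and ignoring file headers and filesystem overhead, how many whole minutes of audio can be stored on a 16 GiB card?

2,087 minutes

Uncompressed byte rate = 24,000 × 2 × 4 = 192,000 bytes/s.
After 1.4:1 compression, effective rate ≈ 137142.86 bytes/s.
Capacity = 16 × 1,073,741,824 = 17,179,869,184 bytes.
17,179,869,184 / effective rate ≈ 125269.88 s → 2,087 minutes.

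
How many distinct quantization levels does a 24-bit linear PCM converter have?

16,777,216 levels

2^24 = 16,777,216.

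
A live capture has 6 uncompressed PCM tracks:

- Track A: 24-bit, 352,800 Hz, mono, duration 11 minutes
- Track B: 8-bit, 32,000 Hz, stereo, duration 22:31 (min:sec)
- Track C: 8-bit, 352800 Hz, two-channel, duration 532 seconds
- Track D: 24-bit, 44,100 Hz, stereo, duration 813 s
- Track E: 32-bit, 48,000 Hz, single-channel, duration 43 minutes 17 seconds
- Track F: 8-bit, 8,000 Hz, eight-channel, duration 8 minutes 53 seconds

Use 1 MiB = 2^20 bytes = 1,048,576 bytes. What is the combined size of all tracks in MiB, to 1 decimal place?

1819.8 MiB

Track A: 11 minutes = 660 s; 352,800 × 660 × 3 × 1 = 698,544,000 bytes.
Track B: 22:31 (min:sec) = 1,351 s; 32,000 × 1,351 × 1 × 2 = 86,464,000 bytes.
Track C: 352,800 × 532 × 1 × 2 = 375,379,200 bytes.
Track D: 44,100 × 813 × 3 × 2 = 215,119,800 bytes.
Track E: 43 minutes 17 seconds = 2,597 s; 48,000 × 2,597 × 4 × 1 = 498,624,000 bytes.
Track F: 8 minutes 53 seconds = 533 s; 8,000 × 533 × 1 × 8 = 34,112,000 bytes.
Total = 1,908,243,000 bytes = 1819.8 MiB.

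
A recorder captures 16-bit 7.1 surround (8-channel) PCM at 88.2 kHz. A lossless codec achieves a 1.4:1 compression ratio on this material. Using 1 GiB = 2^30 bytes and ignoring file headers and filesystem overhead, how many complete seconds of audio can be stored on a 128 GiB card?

Uncompressed byte rate = 88,200 × 2 × 8 = 1,411,200 bytes/s.
After 1.4:1 compression, effective rate ≈ 1008000 bytes/s.
Capacity = 128 × 1,073,741,824 = 137,438,953,472 bytes.
137,438,953,472 / effective rate ≈ 136348.17 s → 136,348 seconds.

136,348 seconds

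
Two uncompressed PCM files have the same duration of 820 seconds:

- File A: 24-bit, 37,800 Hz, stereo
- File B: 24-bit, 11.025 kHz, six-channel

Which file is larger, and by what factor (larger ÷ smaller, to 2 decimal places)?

File A, by a factor of 1.14

File A: 37,800 × 3 × 2 = 226,800 bytes/s.
File B: 11,025 × 3 × 6 = 198,450 bytes/s.
File A is larger; ratio = 185,976,000 / 162,729,000 = 1.14.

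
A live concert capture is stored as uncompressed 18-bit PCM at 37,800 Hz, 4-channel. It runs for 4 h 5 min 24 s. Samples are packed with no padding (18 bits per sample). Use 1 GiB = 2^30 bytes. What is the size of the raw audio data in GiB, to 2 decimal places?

4.67 GiB

Duration = 4 h 5 min 24 s = 14,724 s.
Bits = 37,800 × 14,724 × 18 × 4 = 40,072,838,400 bits = 5,009,104,800 bytes.
5,009,104,800 / 1,073,741,824 = 4.67 GiB.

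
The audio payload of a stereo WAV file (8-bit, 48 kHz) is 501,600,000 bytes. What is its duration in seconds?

Byte rate = 48,000 × 1 × 2 = 96,000 bytes/s.
Duration = 501,600,000 / 96,000 = 5,225 s.

5,225 seconds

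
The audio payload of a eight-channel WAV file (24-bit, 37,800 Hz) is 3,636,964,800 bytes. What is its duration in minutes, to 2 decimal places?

Byte rate = 37,800 × 3 × 8 = 907,200 bytes/s.
Duration = 3,636,964,800 / 907,200 = 4,009 s.
4,009 s / 60 = 66.82 minutes.

66.82 minutes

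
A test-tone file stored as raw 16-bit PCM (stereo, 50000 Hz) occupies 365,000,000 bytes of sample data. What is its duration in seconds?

Byte rate = 50,000 × 2 × 2 = 200,000 bytes/s.
Duration = 365,000,000 / 200,000 = 1,825 s.

1,825 seconds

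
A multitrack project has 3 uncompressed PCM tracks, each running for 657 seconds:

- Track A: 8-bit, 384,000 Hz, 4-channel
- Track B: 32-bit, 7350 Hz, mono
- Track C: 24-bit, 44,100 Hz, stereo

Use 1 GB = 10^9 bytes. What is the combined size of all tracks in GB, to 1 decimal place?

1.2 GB

Track A: 384,000 × 657 × 1 × 4 = 1,009,152,000 bytes.
Track B: 7,350 × 657 × 4 × 1 = 19,315,800 bytes.
Track C: 44,100 × 657 × 3 × 2 = 173,842,200 bytes.
Total = 1,202,310,000 bytes = 1.2 GB.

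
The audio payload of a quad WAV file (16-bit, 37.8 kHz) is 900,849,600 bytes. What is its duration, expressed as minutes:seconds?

Byte rate = 37,800 × 2 × 4 = 302,400 bytes/s.
Duration = 900,849,600 / 302,400 = 2,979 s.
2,979 s = 49:39.

49:39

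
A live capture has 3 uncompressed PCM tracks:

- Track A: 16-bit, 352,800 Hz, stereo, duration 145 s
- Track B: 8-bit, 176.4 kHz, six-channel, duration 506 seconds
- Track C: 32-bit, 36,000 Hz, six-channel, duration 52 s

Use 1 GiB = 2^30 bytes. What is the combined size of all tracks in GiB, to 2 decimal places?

0.73 GiB

Track A: 352,800 × 145 × 2 × 2 = 204,624,000 bytes.
Track B: 176,400 × 506 × 1 × 6 = 535,550,400 bytes.
Track C: 36,000 × 52 × 4 × 6 = 44,928,000 bytes.
Total = 785,102,400 bytes = 0.73 GiB.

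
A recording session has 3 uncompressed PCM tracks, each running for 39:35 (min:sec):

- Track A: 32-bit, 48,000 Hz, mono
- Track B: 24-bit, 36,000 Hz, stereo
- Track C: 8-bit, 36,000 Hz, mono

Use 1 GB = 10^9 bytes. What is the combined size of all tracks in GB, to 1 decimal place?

1.1 GB

39:35 (min:sec) = 2,375 s.
Track A: 48,000 × 2,375 × 4 × 1 = 456,000,000 bytes.
Track B: 36,000 × 2,375 × 3 × 2 = 513,000,000 bytes.
Track C: 36,000 × 2,375 × 1 × 1 = 85,500,000 bytes.
Total = 1,054,500,000 bytes = 1.1 GB.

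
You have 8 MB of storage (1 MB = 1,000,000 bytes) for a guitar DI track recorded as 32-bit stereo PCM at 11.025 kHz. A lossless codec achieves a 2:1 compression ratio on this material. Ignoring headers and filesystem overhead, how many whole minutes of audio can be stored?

3 minutes

Uncompressed byte rate = 11,025 × 4 × 2 = 88,200 bytes/s.
After 2:1 compression, effective rate ≈ 44100 bytes/s.
Capacity = 8 × 1,000,000 = 8,000,000 bytes.
8,000,000 / effective rate ≈ 181.41 s → 3 minutes.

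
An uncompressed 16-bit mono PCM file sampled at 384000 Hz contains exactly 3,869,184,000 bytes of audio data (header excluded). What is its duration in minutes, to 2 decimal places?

83.97 minutes

Byte rate = 384,000 × 2 × 1 = 768,000 bytes/s.
Duration = 3,869,184,000 / 768,000 = 5,038 s.
5,038 s / 60 = 83.97 minutes.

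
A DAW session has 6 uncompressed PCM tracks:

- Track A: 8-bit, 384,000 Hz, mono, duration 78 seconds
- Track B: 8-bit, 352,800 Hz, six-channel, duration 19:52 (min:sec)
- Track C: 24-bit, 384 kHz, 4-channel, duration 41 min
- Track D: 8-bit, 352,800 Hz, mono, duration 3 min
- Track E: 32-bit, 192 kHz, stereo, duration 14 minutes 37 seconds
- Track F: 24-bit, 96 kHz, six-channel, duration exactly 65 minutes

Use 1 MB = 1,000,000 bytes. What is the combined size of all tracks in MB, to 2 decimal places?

22038.63 MB

Track A: 384,000 × 78 × 1 × 1 = 29,952,000 bytes.
Track B: 19:52 (min:sec) = 1,192 s; 352,800 × 1,192 × 1 × 6 = 2,523,225,600 bytes.
Track C: 41 min = 2,460 s; 384,000 × 2,460 × 3 × 4 = 11,335,680,000 bytes.
Track D: 3 min = 180 s; 352,800 × 180 × 1 × 1 = 63,504,000 bytes.
Track E: 14 minutes 37 seconds = 877 s; 192,000 × 877 × 4 × 2 = 1,347,072,000 bytes.
Track F: exactly 65 minutes = 3,900 s; 96,000 × 3,900 × 3 × 6 = 6,739,200,000 bytes.
Total = 22,038,633,600 bytes = 22038.63 MB.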